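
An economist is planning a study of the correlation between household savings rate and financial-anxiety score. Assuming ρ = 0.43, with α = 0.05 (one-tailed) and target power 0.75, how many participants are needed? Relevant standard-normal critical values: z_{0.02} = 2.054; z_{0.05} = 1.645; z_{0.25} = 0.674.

Fisher's z: C = ½·ln((1+r)/(1−r)) = ½·ln(2.5088) = 0.4599.
n = ((z_{α} + z_β)/C)² + 3.
(1.645 + 0.674) / 0.4599 = 2.319 / 0.4599 = 5.042.
n = 5.042² + 3 = 25.43 + 3 = 28.4.
Round up.

n = 29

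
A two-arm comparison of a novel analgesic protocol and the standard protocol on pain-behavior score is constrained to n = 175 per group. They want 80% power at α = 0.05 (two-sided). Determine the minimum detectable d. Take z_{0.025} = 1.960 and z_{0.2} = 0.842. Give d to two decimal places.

d_min ≈ 0.30

For two independent groups of n = 175 each: d_min = (z_{α/2} + z_β)·√(2/n).
z-sum = 1.960 + 0.842 = 2.802.
d_min = 2.802 × √(2/175) = 2.802 × 0.1069 = 0.300.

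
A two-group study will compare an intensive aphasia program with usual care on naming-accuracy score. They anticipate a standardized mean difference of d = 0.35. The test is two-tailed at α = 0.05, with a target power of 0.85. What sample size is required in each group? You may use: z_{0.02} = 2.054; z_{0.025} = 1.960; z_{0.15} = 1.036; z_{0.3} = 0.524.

For two independent groups with equal n: n = 2·((z_{α/2} + z_β) / d)².
z_{α/2} + z_β = 1.960 + 1.036 = 2.996.
n = 2 × (2.996 / 0.35)² = 2 × 8.560² = 2 × 73.27 = 146.5.
Round up to the next whole participant.

n = 147 per group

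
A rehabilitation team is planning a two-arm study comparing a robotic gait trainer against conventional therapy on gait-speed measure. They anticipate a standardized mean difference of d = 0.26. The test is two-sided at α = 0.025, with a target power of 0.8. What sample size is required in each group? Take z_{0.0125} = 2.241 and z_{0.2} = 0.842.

n = 282 per group

For two independent groups with equal n: n = 2·((z_{α/2} + z_β) / d)².
z_{α/2} + z_β = 2.241 + 0.842 = 3.083.
n = 2 × (3.083 / 0.26)² = 2 × 11.858² = 2 × 140.60 = 281.2.
Round up to the next whole participant.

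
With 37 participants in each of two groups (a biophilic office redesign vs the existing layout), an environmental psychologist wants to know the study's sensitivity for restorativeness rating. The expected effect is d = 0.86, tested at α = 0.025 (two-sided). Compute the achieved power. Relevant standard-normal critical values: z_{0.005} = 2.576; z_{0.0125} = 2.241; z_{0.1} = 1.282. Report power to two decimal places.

For two equal groups, power = Φ(d·√(n/2) − z_{α/2}).
d·√(n/2) = 0.86 × √(37/2) = 0.86 × 4.301 = 3.699.
z_β = 3.699 − 2.241 = 1.458.
Power = Φ(1.458) = 0.928.

power ≈ 0.93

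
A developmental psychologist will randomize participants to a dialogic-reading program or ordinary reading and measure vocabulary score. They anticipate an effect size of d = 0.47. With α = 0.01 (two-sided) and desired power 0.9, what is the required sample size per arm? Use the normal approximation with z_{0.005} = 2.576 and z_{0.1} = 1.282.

n = 135 per group

For two independent groups with equal n: n = 2·((z_{α/2} + z_β) / d)².
z_{α/2} + z_β = 2.576 + 1.282 = 3.858.
n = 2 × (3.858 / 0.47)² = 2 × 8.209² = 2 × 67.38 = 134.8.
Round up to the next whole participant.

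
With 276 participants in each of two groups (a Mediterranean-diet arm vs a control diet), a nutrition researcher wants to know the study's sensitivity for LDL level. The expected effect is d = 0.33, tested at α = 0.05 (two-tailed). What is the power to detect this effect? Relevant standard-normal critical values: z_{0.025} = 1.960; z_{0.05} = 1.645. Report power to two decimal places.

For two equal groups, power = Φ(d·√(n/2) − z_{α/2}).
d·√(n/2) = 0.33 × √(276/2) = 0.33 × 11.747 = 3.877.
z_β = 3.877 − 1.960 = 1.917.
Power = Φ(1.917) = 0.972.

power ≈ 0.97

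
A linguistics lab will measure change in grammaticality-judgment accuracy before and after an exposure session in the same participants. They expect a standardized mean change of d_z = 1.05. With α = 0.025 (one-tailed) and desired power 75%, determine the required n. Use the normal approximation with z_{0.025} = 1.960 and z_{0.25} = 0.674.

n = 7 pairs

For a paired (one-sample on differences) test: n = ((z_{α} + z_β) / d)².
z_{α} + z_β = 1.960 + 0.674 = 2.634.
n = (2.634 / 1.05)² = 2.509² = 6.29.
Round up.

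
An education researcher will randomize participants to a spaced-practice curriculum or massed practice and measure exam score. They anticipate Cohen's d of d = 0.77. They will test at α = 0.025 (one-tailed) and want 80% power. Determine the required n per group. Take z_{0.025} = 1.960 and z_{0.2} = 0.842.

For two independent groups with equal n: n = 2·((z_{α} + z_β) / d)².
z_{α} + z_β = 1.960 + 0.842 = 2.802.
n = 2 × (2.802 / 0.77)² = 2 × 3.639² = 2 × 13.24 = 26.5.
Round up to the next whole participant.

n = 27 per group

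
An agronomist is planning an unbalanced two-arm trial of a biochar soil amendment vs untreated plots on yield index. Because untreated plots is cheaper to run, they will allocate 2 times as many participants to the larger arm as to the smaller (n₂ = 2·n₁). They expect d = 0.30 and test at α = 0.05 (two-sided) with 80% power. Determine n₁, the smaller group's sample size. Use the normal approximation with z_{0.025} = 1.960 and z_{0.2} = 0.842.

With allocation ratio k = n₂/n₁ = 2, Var(x̄₁−x̄₂) = σ²(1/n₁ + 1/(k·n₁)) = σ²·(k+1)/(k·n₁).
So n₁ = (1 + 1/k)·((z_{α/2} + z_β)/d)² = 1.500 × (2.802/0.30)².
n₁ = 1.500 × 87.24 = 130.9.
Round up: n₁ = 131, giving n₂ = 2 × 131 = 262.

n₁ = 131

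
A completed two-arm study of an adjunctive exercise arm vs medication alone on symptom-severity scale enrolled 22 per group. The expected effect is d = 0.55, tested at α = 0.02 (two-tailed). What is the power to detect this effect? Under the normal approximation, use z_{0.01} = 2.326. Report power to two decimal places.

power ≈ 0.31

For two equal groups, power = Φ(d·√(n/2) − z_{α/2}).
d·√(n/2) = 0.55 × √(22/2) = 0.55 × 3.317 = 1.824.
z_β = 1.824 − 2.326 = -0.502.
Power = Φ(-0.502) = 0.308.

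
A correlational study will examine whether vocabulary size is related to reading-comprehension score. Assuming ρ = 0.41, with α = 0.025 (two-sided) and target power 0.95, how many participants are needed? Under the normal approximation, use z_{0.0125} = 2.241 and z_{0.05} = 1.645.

Fisher's z: C = ½·ln((1+r)/(1−r)) = ½·ln(2.3898) = 0.4356.
n = ((z_{α/2} + z_β)/C)² + 3.
(2.241 + 1.645) / 0.4356 = 3.886 / 0.4356 = 8.921.
n = 8.921² + 3 = 79.58 + 3 = 82.6.
Round up.

n = 83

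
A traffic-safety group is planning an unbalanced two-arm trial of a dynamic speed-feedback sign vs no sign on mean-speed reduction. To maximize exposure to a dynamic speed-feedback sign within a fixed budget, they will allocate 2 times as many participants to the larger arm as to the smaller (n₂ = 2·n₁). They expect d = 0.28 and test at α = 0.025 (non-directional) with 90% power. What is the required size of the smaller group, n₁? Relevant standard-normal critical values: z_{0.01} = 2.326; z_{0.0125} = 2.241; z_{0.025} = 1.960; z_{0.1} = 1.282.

n₁ = 238

With allocation ratio k = n₂/n₁ = 2, Var(x̄₁−x̄₂) = σ²(1/n₁ + 1/(k·n₁)) = σ²·(k+1)/(k·n₁).
So n₁ = (1 + 1/k)·((z_{α/2} + z_β)/d)² = 1.500 × (3.523/0.28)².
n₁ = 1.500 × 158.31 = 237.5.
Round up: n₁ = 238, giving n₂ = 2 × 238 = 476.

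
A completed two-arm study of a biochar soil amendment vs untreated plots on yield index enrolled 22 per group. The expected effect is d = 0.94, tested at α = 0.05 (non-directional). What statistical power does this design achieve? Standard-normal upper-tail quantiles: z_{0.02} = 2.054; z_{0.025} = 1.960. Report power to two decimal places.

For two equal groups, power = Φ(d·√(n/2) − z_{α/2}).
d·√(n/2) = 0.94 × √(22/2) = 0.94 × 3.317 = 3.118.
z_β = 3.118 − 1.960 = 1.158.
Power = Φ(1.158) = 0.876.

power ≈ 0.88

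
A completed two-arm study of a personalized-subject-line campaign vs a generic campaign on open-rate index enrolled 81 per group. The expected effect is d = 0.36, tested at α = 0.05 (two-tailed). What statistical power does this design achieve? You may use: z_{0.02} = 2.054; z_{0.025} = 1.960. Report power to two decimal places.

For two equal groups, power = Φ(d·√(n/2) − z_{α/2}).
d·√(n/2) = 0.36 × √(81/2) = 0.36 × 6.364 = 2.291.
z_β = 2.291 − 1.960 = 0.331.
Power = Φ(0.331) = 0.630.

power ≈ 0.63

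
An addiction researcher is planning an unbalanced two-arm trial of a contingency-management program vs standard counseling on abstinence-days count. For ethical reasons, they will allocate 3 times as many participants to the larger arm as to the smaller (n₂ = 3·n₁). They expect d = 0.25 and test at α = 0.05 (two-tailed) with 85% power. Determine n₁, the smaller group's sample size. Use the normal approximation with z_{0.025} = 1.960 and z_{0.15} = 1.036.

With allocation ratio k = n₂/n₁ = 3, Var(x̄₁−x̄₂) = σ²(1/n₁ + 1/(k·n₁)) = σ²·(k+1)/(k·n₁).
So n₁ = (1 + 1/k)·((z_{α/2} + z_β)/d)² = 1.333 × (2.996/0.25)².
n₁ = 1.333 × 143.62 = 191.5.
Round up: n₁ = 192, giving n₂ = 3 × 192 = 576.

n₁ = 192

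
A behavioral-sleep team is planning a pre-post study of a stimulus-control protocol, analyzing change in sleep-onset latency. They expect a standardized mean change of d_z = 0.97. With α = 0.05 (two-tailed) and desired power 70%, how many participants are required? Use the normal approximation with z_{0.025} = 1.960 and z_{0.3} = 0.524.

n = 7 pairs

For a paired (one-sample on differences) test: n = ((z_{α/2} + z_β) / d)².
z_{α/2} + z_β = 1.960 + 0.524 = 2.484.
n = (2.484 / 0.97)² = 2.561² = 6.56.
Round up.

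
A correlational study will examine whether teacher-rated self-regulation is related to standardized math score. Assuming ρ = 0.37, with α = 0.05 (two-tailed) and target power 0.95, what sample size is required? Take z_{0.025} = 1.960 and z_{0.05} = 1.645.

n = 90

Fisher's z: C = ½·ln((1+r)/(1−r)) = ½·ln(2.1746) = 0.3884.
n = ((z_{α/2} + z_β)/C)² + 3.
(1.960 + 1.645) / 0.3884 = 3.605 / 0.3884 = 9.282.
n = 9.282² + 3 = 86.15 + 3 = 89.1.
Round up.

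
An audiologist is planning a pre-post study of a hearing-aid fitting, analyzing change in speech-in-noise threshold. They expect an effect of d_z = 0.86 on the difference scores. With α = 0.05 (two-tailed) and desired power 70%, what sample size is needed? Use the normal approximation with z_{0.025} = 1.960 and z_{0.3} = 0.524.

n = 9 pairs

For a paired (one-sample on differences) test: n = ((z_{α/2} + z_β) / d)².
z_{α/2} + z_β = 1.960 + 0.524 = 2.484.
n = (2.484 / 0.86)² = 2.888² = 8.34.
Round up.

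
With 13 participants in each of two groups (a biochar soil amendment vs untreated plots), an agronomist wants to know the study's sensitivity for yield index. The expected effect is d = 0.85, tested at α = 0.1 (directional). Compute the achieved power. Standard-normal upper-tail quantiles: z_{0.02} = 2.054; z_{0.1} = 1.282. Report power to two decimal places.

For two equal groups, power = Φ(d·√(n/2) − z_{α}).
d·√(n/2) = 0.85 × √(13/2) = 0.85 × 2.550 = 2.167.
z_β = 2.167 − 1.282 = 0.885.
Power = Φ(0.885) = 0.812.

power ≈ 0.81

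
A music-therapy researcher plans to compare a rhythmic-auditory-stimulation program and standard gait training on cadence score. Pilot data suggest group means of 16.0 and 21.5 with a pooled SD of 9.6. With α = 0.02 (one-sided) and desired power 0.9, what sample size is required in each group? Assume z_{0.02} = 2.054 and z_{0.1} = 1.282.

n = 68 per group

Cohen's d = |M₁ − M₂| / SD_pooled = |16.0 − 21.5| / 9.6 = 5.5 / 9.6 = 0.573.
For two independent groups with equal n: n = 2·((z_{α} + z_β) / d)².
z_{α} + z_β = 2.054 + 1.282 = 3.336.
n = 2 × (3.336 / 0.573)² = 2 × 5.822² = 2 × 33.90 = 67.8.
Round up to the next whole participant.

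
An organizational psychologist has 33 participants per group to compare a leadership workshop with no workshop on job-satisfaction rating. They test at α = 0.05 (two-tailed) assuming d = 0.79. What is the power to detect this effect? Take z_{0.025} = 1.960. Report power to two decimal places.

For two equal groups, power = Φ(d·√(n/2) − z_{α/2}).
d·√(n/2) = 0.79 × √(33/2) = 0.79 × 4.062 = 3.209.
z_β = 3.209 − 1.960 = 1.249.
Power = Φ(1.249) = 0.894.

power ≈ 0.89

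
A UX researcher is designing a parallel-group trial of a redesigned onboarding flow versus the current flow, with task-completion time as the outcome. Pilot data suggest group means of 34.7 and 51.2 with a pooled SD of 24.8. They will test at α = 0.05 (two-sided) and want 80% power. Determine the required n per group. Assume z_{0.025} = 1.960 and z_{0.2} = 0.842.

Cohen's d = |M₁ − M₂| / SD_pooled = |34.7 − 51.2| / 24.8 = 16.5 / 24.8 = 0.665.
For two independent groups with equal n: n = 2·((z_{α/2} + z_β) / d)².
z_{α/2} + z_β = 1.960 + 0.842 = 2.802.
n = 2 × (2.802 / 0.665)² = 2 × 4.214² = 2 × 17.75 = 35.5.
Round up to the next whole participant.

n = 36 per group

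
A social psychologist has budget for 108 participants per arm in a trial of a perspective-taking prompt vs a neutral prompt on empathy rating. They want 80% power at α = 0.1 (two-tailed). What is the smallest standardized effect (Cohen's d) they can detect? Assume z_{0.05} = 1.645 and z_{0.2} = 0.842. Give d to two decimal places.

For two independent groups of n = 108 each: d_min = (z_{α/2} + z_β)·√(2/n).
z-sum = 1.645 + 0.842 = 2.487.
d_min = 2.487 × √(2/108) = 2.487 × 0.1361 = 0.338.

d_min ≈ 0.34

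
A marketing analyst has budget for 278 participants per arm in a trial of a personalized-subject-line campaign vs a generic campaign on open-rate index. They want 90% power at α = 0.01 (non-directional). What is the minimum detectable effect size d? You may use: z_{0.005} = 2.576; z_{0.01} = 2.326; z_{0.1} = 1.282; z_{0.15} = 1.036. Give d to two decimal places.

For two independent groups of n = 278 each: d_min = (z_{α/2} + z_β)·√(2/n).
z-sum = 2.576 + 1.282 = 3.858.
d_min = 3.858 × √(2/278) = 3.858 × 0.0848 = 0.327.

d_min ≈ 0.33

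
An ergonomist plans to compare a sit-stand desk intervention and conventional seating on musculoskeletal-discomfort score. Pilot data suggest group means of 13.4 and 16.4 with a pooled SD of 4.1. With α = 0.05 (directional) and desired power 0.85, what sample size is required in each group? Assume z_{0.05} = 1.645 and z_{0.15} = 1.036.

n = 27 per group

Cohen's d = |M₁ − M₂| / SD_pooled = |13.4 − 16.4| / 4.1 = 3.0 / 4.1 = 0.732.
For two independent groups with equal n: n = 2·((z_{α} + z_β) / d)².
z_{α} + z_β = 1.645 + 1.036 = 2.681.
n = 2 × (2.681 / 0.732)² = 2 × 3.663² = 2 × 13.41 = 26.8.
Round up to the next whole participant.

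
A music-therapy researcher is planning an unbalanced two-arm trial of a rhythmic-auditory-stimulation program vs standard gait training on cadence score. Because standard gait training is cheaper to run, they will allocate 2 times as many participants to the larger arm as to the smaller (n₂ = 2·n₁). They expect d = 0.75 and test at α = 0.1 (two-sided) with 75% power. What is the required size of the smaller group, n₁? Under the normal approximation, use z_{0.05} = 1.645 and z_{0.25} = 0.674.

n₁ = 15

With allocation ratio k = n₂/n₁ = 2, Var(x̄₁−x̄₂) = σ²(1/n₁ + 1/(k·n₁)) = σ²·(k+1)/(k·n₁).
So n₁ = (1 + 1/k)·((z_{α/2} + z_β)/d)² = 1.500 × (2.319/0.75)².
n₁ = 1.500 × 9.56 = 14.3.
Round up: n₁ = 15, giving n₂ = 2 × 15 = 30.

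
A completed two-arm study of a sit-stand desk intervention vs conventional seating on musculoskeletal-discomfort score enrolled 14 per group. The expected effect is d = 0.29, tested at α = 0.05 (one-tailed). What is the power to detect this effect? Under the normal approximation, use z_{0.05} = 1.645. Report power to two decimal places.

power ≈ 0.19

For two equal groups, power = Φ(d·√(n/2) − z_{α}).
d·√(n/2) = 0.29 × √(14/2) = 0.29 × 2.646 = 0.767.
z_β = 0.767 − 1.645 = -0.878.
Power = Φ(-0.878) = 0.190.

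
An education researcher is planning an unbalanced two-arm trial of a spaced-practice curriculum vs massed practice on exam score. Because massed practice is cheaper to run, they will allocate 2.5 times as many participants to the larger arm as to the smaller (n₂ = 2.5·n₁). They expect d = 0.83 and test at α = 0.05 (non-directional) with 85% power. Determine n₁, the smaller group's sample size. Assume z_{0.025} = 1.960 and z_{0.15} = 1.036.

With allocation ratio k = n₂/n₁ = 2.5, Var(x̄₁−x̄₂) = σ²(1/n₁ + 1/(k·n₁)) = σ²·(k+1)/(k·n₁).
So n₁ = (1 + 1/k)·((z_{α/2} + z_β)/d)² = 1.400 × (2.996/0.83)².
n₁ = 1.400 × 13.03 = 18.2.
Round up: n₁ = 19, giving n₂ = ⌈2.5 × 19⌉ = ⌈47.5⌉ = 48.

n₁ = 19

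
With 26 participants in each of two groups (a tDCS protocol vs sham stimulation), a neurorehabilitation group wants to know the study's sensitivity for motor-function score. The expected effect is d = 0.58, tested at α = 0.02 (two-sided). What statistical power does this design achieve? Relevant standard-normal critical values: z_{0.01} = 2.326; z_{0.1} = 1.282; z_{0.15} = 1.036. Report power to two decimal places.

For two equal groups, power = Φ(d·√(n/2) − z_{α/2}).
d·√(n/2) = 0.58 × √(26/2) = 0.58 × 3.606 = 2.091.
z_β = 2.091 − 2.326 = -0.235.
Power = Φ(-0.235) = 0.407.

power ≈ 0.41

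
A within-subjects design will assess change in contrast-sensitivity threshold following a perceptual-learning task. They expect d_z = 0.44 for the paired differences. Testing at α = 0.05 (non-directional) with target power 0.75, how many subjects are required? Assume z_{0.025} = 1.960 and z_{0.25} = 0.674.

n = 36 pairs

For a paired (one-sample on differences) test: n = ((z_{α/2} + z_β) / d)².
z_{α/2} + z_β = 1.960 + 0.674 = 2.634.
n = (2.634 / 0.44)² = 5.986² = 35.84.
Round up.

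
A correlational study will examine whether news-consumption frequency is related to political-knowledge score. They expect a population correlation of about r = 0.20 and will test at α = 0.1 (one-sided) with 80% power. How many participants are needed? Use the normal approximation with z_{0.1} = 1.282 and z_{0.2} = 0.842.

Fisher's z: C = ½·ln((1+r)/(1−r)) = ½·ln(1.5000) = 0.2027.
n = ((z_{α} + z_β)/C)² + 3.
(1.282 + 0.842) / 0.2027 = 2.124 / 0.2027 = 10.479.
n = 10.479² + 3 = 109.80 + 3 = 112.8.
Round up.

n = 113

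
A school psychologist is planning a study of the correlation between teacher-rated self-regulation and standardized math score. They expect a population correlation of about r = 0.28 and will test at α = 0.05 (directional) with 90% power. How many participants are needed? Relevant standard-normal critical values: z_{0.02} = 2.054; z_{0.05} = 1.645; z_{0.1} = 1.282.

Fisher's z: C = ½·ln((1+r)/(1−r)) = ½·ln(1.7778) = 0.2877.
n = ((z_{α} + z_β)/C)² + 3.
(1.645 + 1.282) / 0.2877 = 2.927 / 0.2877 = 10.174.
n = 10.174² + 3 = 103.51 + 3 = 106.5.
Round up.

n = 107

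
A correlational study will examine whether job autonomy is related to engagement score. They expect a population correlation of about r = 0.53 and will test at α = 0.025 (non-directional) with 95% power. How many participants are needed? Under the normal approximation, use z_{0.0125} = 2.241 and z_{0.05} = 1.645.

Fisher's z: C = ½·ln((1+r)/(1−r)) = ½·ln(3.2553) = 0.5901.
n = ((z_{α/2} + z_β)/C)² + 3.
(2.241 + 1.645) / 0.5901 = 3.886 / 0.5901 = 6.585.
n = 6.585² + 3 = 43.37 + 3 = 46.4.
Round up.

n = 47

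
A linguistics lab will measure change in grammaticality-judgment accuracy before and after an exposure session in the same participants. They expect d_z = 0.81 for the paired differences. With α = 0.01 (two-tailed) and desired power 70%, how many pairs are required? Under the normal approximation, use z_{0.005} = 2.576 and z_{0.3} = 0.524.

For a paired (one-sample on differences) test: n = ((z_{α/2} + z_β) / d)².
z_{α/2} + z_β = 2.576 + 0.524 = 3.100.
n = (3.100 / 0.81)² = 3.827² = 14.65.
Round up.

n = 15 pairs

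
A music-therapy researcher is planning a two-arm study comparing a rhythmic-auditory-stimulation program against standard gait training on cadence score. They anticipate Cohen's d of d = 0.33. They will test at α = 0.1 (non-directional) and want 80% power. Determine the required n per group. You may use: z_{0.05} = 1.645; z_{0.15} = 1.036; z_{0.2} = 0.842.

n = 114 per group

For two independent groups with equal n: n = 2·((z_{α/2} + z_β) / d)².
z_{α/2} + z_β = 1.645 + 0.842 = 2.487.
n = 2 × (2.487 / 0.33)² = 2 × 7.536² = 2 × 56.80 = 113.6.
Round up to the next whole participant.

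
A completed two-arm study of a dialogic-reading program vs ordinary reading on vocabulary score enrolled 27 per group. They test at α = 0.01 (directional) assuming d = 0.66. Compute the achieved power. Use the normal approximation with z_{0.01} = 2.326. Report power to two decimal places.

For two equal groups, power = Φ(d·√(n/2) − z_{α}).
d·√(n/2) = 0.66 × √(27/2) = 0.66 × 3.674 = 2.425.
z_β = 2.425 − 2.326 = 0.099.
Power = Φ(0.099) = 0.539.

power ≈ 0.54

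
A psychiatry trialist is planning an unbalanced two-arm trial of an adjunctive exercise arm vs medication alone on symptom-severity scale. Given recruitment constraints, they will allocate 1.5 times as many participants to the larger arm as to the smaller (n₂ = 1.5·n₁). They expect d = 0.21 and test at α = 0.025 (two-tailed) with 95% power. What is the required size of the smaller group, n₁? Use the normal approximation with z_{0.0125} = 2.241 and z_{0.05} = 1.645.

n₁ = 571

With allocation ratio k = n₂/n₁ = 1.5, Var(x̄₁−x̄₂) = σ²(1/n₁ + 1/(k·n₁)) = σ²·(k+1)/(k·n₁).
So n₁ = (1 + 1/k)·((z_{α/2} + z_β)/d)² = 1.667 × (3.886/0.21)².
n₁ = 1.667 × 342.43 = 570.7.
Round up: n₁ = 571, giving n₂ = ⌈1.5 × 571⌉ = ⌈856.5⌉ = 857.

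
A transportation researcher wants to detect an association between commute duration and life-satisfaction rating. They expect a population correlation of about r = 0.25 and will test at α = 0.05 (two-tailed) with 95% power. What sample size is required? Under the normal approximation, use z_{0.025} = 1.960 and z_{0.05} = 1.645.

Fisher's z: C = ½·ln((1+r)/(1−r)) = ½·ln(1.6667) = 0.2554.
n = ((z_{α/2} + z_β)/C)² + 3.
(1.960 + 1.645) / 0.2554 = 3.605 / 0.2554 = 14.115.
n = 14.115² + 3 = 199.24 + 3 = 202.2.
Round up.

n = 203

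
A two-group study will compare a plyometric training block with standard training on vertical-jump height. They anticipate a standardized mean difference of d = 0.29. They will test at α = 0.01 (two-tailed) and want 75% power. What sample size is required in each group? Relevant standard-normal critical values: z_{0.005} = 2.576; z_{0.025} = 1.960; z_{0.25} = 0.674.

For two independent groups with equal n: n = 2·((z_{α/2} + z_β) / d)².
z_{α/2} + z_β = 2.576 + 0.674 = 3.250.
n = 2 × (3.250 / 0.29)² = 2 × 11.207² = 2 × 125.59 = 251.2.
Round up to the next whole participant.

n = 252 per group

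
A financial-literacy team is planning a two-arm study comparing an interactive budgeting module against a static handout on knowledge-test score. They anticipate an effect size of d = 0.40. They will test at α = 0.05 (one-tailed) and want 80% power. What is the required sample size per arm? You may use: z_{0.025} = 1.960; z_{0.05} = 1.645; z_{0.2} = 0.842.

n = 78 per group

For two independent groups with equal n: n = 2·((z_{α} + z_β) / d)².
z_{α} + z_β = 1.645 + 0.842 = 2.487.
n = 2 × (2.487 / 0.40)² = 2 × 6.218² = 2 × 38.66 = 77.3.
Round up to the next whole participant.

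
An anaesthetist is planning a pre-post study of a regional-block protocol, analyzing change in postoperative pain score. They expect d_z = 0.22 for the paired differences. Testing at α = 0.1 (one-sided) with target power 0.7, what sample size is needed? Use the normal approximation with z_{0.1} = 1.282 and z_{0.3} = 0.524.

n = 68 pairs

For a paired (one-sample on differences) test: n = ((z_{α} + z_β) / d)².
z_{α} + z_β = 1.282 + 0.524 = 1.806.
n = (1.806 / 0.22)² = 8.209² = 67.39.
Round up.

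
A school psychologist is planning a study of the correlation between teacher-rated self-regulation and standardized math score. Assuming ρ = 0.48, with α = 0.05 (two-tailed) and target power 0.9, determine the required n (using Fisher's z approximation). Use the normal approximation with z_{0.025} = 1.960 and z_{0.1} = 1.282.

Fisher's z: C = ½·ln((1+r)/(1−r)) = ½·ln(2.8462) = 0.5230.
n = ((z_{α/2} + z_β)/C)² + 3.
(1.960 + 1.282) / 0.5230 = 3.242 / 0.5230 = 6.199.
n = 6.199² + 3 = 38.43 + 3 = 41.4.
Round up.

n = 42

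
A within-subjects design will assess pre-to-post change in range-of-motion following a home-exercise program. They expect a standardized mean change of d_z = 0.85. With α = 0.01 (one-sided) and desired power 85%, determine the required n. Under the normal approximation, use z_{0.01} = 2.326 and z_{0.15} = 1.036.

n = 16 pairs

For a paired (one-sample on differences) test: n = ((z_{α} + z_β) / d)².
z_{α} + z_β = 2.326 + 1.036 = 3.362.
n = (3.362 / 0.85)² = 3.955² = 15.64.
Round up.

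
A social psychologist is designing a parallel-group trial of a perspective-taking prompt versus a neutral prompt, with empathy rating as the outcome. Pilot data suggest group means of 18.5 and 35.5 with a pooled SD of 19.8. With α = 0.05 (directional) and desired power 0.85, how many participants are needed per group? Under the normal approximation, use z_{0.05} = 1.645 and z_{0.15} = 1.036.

Cohen's d = |M₁ − M₂| / SD_pooled = |18.5 − 35.5| / 19.8 = 17.0 / 19.8 = 0.859.
For two independent groups with equal n: n = 2·((z_{α} + z_β) / d)².
z_{α} + z_β = 1.645 + 1.036 = 2.681.
n = 2 × (2.681 / 0.859)² = 2 × 3.121² = 2 × 9.74 = 19.5.
Round up to the next whole participant.

n = 20 per group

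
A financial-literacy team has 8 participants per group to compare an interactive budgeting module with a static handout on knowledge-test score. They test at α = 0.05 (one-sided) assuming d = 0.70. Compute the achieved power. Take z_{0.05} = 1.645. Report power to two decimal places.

power ≈ 0.40

For two equal groups, power = Φ(d·√(n/2) − z_{α}).
d·√(n/2) = 0.70 × √(8/2) = 0.70 × 2.000 = 1.400.
z_β = 1.400 − 1.645 = -0.245.
Power = Φ(-0.245) = 0.403.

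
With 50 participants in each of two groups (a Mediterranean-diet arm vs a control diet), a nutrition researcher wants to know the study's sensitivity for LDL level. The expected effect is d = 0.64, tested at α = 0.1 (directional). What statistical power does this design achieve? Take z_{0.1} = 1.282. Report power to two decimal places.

power ≈ 0.97

For two equal groups, power = Φ(d·√(n/2) − z_{α}).
d·√(n/2) = 0.64 × √(50/2) = 0.64 × 5.000 = 3.200.
z_β = 3.200 − 1.282 = 1.918.
Power = Φ(1.918) = 0.972.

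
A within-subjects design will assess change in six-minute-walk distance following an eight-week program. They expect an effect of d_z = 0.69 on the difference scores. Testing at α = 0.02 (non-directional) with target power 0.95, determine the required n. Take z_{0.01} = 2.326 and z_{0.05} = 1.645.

n = 34 pairs

For a paired (one-sample on differences) test: n = ((z_{α/2} + z_β) / d)².
z_{α/2} + z_β = 2.326 + 1.645 = 3.971.
n = (3.971 / 0.69)² = 5.755² = 33.12.
Round up.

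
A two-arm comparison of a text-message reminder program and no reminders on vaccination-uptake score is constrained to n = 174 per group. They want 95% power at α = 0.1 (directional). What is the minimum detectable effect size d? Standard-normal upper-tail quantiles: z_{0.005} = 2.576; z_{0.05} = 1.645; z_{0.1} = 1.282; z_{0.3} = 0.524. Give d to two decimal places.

d_min ≈ 0.31

For two independent groups of n = 174 each: d_min = (z_{α} + z_β)·√(2/n).
z-sum = 1.282 + 1.645 = 2.927.
d_min = 2.927 × √(2/174) = 2.927 × 0.1072 = 0.314.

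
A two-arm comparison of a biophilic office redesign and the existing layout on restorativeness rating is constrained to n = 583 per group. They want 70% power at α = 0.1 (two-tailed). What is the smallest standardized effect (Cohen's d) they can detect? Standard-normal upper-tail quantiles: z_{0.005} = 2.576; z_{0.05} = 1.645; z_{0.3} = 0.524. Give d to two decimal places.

For two independent groups of n = 583 each: d_min = (z_{α/2} + z_β)·√(2/n).
z-sum = 1.645 + 0.524 = 2.169.
d_min = 2.169 × √(2/583) = 2.169 × 0.0586 = 0.127.

d_min ≈ 0.13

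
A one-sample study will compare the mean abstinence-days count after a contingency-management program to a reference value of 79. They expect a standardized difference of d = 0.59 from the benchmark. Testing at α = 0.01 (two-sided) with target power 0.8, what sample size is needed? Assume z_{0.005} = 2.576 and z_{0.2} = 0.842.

For a one-sample test: n = ((z_{α/2} + z_β) / d)².
z_{α/2} + z_β = 2.576 + 0.842 = 3.418.
n = (3.418 / 0.59)² = 5.793² = 33.56.
Round up.

n = 34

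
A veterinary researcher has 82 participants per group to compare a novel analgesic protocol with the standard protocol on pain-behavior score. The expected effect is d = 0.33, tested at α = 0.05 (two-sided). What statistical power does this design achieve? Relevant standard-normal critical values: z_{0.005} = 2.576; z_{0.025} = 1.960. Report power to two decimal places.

power ≈ 0.56

For two equal groups, power = Φ(d·√(n/2) − z_{α/2}).
d·√(n/2) = 0.33 × √(82/2) = 0.33 × 6.403 = 2.113.
z_β = 2.113 − 1.960 = 0.153.
Power = Φ(0.153) = 0.561.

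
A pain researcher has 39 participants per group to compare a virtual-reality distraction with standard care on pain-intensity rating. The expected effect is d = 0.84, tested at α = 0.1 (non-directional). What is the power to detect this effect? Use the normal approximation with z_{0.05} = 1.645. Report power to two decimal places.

For two equal groups, power = Φ(d·√(n/2) − z_{α/2}).
d·√(n/2) = 0.84 × √(39/2) = 0.84 × 4.416 = 3.709.
z_β = 3.709 − 1.645 = 2.064.
Power = Φ(2.064) = 0.981.

power ≈ 0.98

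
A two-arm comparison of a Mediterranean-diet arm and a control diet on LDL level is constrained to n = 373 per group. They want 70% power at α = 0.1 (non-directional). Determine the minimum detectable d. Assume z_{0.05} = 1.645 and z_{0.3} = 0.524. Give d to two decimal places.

For two independent groups of n = 373 each: d_min = (z_{α/2} + z_β)·√(2/n).
z-sum = 1.645 + 0.524 = 2.169.
d_min = 2.169 × √(2/373) = 2.169 × 0.0732 = 0.159.

d_min ≈ 0.16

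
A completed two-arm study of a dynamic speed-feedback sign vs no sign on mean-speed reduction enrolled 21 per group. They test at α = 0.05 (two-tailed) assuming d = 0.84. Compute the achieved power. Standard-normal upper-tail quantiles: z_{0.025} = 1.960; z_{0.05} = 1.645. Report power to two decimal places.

For two equal groups, power = Φ(d·√(n/2) − z_{α/2}).
d·√(n/2) = 0.84 × √(21/2) = 0.84 × 3.240 = 2.722.
z_β = 2.722 − 1.960 = 0.762.
Power = Φ(0.762) = 0.777.

power ≈ 0.78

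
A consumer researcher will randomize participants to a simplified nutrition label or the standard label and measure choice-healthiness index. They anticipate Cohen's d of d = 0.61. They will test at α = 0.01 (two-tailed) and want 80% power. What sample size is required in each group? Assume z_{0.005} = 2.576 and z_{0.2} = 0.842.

For two independent groups with equal n: n = 2·((z_{α/2} + z_β) / d)².
z_{α/2} + z_β = 2.576 + 0.842 = 3.418.
n = 2 × (3.418 / 0.61)² = 2 × 5.603² = 2 × 31.40 = 62.8.
Round up to the next whole participant.

n = 63 per group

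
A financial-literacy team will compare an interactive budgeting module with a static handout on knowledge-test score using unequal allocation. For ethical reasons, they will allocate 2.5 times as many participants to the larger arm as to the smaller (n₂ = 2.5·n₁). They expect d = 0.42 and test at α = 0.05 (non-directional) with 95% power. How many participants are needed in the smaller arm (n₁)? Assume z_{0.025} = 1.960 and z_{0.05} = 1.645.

With allocation ratio k = n₂/n₁ = 2.5, Var(x̄₁−x̄₂) = σ²(1/n₁ + 1/(k·n₁)) = σ²·(k+1)/(k·n₁).
So n₁ = (1 + 1/k)·((z_{α/2} + z_β)/d)² = 1.400 × (3.605/0.42)².
n₁ = 1.400 × 73.67 = 103.1.
Round up: n₁ = 104, giving n₂ = 2.5 × 104 = 260.

n₁ = 104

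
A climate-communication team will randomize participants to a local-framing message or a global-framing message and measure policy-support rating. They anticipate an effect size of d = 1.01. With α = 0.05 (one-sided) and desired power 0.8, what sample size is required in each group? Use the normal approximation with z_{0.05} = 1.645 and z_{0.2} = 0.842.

n = 13 per group

For two independent groups with equal n: n = 2·((z_{α} + z_β) / d)².
z_{α} + z_β = 1.645 + 0.842 = 2.487.
n = 2 × (2.487 / 1.01)² = 2 × 2.462² = 2 × 6.06 = 12.1.
Round up to the next whole participant.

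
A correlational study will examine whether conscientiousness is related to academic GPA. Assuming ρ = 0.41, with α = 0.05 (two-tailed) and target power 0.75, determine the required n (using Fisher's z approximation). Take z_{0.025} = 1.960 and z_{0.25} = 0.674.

Fisher's z: C = ½·ln((1+r)/(1−r)) = ½·ln(2.3898) = 0.4356.
n = ((z_{α/2} + z_β)/C)² + 3.
(1.960 + 0.674) / 0.4356 = 2.634 / 0.4356 = 6.047.
n = 6.047² + 3 = 36.56 + 3 = 39.6.
Round up.

n = 40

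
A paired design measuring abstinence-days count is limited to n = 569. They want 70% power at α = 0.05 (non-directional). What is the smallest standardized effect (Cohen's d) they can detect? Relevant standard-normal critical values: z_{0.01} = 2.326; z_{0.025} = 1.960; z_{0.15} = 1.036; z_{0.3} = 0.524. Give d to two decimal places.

For a single sample (or paired design) of n = 569: d_min = (z_{α/2} + z_β)/√n.
z-sum = 1.960 + 0.524 = 2.484.
d_min = 2.484 / √569 = 2.484 / 23.854 = 0.104.

d_min ≈ 0.10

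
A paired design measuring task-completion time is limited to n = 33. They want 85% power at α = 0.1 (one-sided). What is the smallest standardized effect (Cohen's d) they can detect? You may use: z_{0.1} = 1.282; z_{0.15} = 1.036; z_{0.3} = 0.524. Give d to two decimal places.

d_min ≈ 0.40

For a single sample (or paired design) of n = 33: d_min = (z_{α} + z_β)/√n.
z-sum = 1.282 + 1.036 = 2.318.
d_min = 2.318 / √33 = 2.318 / 5.745 = 0.404.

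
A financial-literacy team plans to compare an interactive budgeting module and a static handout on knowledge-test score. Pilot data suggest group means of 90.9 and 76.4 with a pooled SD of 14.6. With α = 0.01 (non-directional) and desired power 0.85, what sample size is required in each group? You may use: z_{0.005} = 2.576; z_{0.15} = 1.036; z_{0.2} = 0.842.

Cohen's d = |M₁ − M₂| / SD_pooled = |90.9 − 76.4| / 14.6 = 14.5 / 14.6 = 0.993.
For two independent groups with equal n: n = 2·((z_{α/2} + z_β) / d)².
z_{α/2} + z_β = 2.576 + 1.036 = 3.612.
n = 2 × (3.612 / 0.993)² = 2 × 3.637² = 2 × 13.23 = 26.5.
Round up to the next whole participant.

n = 27 per group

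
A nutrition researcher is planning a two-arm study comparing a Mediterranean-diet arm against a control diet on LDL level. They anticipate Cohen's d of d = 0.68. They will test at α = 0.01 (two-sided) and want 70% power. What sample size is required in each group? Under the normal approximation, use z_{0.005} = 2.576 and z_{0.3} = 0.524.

For two independent groups with equal n: n = 2·((z_{α/2} + z_β) / d)².
z_{α/2} + z_β = 2.576 + 0.524 = 3.100.
n = 2 × (3.100 / 0.68)² = 2 × 4.559² = 2 × 20.78 = 41.6.
Round up to the next whole participant.

n = 42 per group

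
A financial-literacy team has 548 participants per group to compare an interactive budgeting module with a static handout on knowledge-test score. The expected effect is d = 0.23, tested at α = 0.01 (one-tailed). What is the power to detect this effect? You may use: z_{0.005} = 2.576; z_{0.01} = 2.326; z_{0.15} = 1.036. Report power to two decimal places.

For two equal groups, power = Φ(d·√(n/2) − z_{α}).
d·√(n/2) = 0.23 × √(548/2) = 0.23 × 16.553 = 3.807.
z_β = 3.807 − 2.326 = 1.481.
Power = Φ(1.481) = 0.931.

power ≈ 0.93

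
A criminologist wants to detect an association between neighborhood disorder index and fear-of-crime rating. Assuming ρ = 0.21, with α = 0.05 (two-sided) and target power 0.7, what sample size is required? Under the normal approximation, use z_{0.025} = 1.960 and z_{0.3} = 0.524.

Fisher's z: C = ½·ln((1+r)/(1−r)) = ½·ln(1.5316) = 0.2132.
n = ((z_{α/2} + z_β)/C)² + 3.
(1.960 + 0.524) / 0.2132 = 2.484 / 0.2132 = 11.651.
n = 11.651² + 3 = 135.75 + 3 = 138.7.
Round up.

n = 139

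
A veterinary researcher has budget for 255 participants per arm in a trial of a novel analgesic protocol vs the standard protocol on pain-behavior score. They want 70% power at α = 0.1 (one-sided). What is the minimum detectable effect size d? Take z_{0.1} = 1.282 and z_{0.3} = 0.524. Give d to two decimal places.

For two independent groups of n = 255 each: d_min = (z_{α} + z_β)·√(2/n).
z-sum = 1.282 + 0.524 = 1.806.
d_min = 1.806 × √(2/255) = 1.806 × 0.0886 = 0.160.

d_min ≈ 0.16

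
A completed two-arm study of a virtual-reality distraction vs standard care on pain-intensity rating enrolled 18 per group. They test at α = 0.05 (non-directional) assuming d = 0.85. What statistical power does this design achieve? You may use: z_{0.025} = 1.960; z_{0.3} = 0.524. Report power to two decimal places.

For two equal groups, power = Φ(d·√(n/2) − z_{α/2}).
d·√(n/2) = 0.85 × √(18/2) = 0.85 × 3.000 = 2.550.
z_β = 2.550 − 1.960 = 0.590.
Power = Φ(0.590) = 0.722.

power ≈ 0.72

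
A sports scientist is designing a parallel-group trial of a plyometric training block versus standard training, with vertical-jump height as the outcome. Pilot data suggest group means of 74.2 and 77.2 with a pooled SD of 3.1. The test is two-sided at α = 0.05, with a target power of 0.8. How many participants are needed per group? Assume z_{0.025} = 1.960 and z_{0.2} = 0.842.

n = 17 per group

Cohen's d = |M₁ − M₂| / SD_pooled = |74.2 − 77.2| / 3.1 = 3.0 / 3.1 = 0.968.
For two independent groups with equal n: n = 2·((z_{α/2} + z_β) / d)².
z_{α/2} + z_β = 1.960 + 0.842 = 2.802.
n = 2 × (2.802 / 0.968)² = 2 × 2.895² = 2 × 8.38 = 16.8.
Round up to the next whole participant.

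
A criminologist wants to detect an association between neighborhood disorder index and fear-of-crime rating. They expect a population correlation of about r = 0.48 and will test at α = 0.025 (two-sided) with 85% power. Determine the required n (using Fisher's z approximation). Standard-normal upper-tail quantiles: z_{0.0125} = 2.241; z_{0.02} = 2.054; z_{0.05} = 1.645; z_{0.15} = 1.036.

Fisher's z: C = ½·ln((1+r)/(1−r)) = ½·ln(2.8462) = 0.5230.
n = ((z_{α/2} + z_β)/C)² + 3.
(2.241 + 1.036) / 0.5230 = 3.277 / 0.5230 = 6.266.
n = 6.266² + 3 = 39.26 + 3 = 42.3.
Round up.

n = 43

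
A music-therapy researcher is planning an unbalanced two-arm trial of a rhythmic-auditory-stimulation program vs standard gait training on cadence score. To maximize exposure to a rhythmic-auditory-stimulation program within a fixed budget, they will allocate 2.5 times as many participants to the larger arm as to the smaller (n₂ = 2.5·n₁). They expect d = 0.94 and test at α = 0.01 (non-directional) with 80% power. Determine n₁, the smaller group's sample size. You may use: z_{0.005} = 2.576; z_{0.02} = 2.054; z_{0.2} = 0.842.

n₁ = 19

With allocation ratio k = n₂/n₁ = 2.5, Var(x̄₁−x̄₂) = σ²(1/n₁ + 1/(k·n₁)) = σ²·(k+1)/(k·n₁).
So n₁ = (1 + 1/k)·((z_{α/2} + z_β)/d)² = 1.400 × (3.418/0.94)².
n₁ = 1.400 × 13.22 = 18.5.
Round up: n₁ = 19, giving n₂ = ⌈2.5 × 19⌉ = ⌈47.5⌉ = 48.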